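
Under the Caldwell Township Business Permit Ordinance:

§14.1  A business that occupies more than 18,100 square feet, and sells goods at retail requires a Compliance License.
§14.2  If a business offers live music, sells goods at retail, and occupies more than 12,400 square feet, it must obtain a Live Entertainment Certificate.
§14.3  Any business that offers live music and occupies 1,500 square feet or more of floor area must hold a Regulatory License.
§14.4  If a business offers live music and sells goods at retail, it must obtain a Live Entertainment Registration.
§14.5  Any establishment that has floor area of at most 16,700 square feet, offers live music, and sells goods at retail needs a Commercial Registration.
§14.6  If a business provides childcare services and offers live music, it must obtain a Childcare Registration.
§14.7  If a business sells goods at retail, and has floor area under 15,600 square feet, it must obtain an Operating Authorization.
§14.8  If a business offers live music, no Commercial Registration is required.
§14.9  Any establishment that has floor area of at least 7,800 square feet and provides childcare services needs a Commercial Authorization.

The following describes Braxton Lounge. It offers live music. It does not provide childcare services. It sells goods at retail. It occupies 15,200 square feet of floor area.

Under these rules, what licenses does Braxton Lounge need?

§14.1 floor area 15,200 square feet ≤ 18,100 square feet; sells goods at retail → Compliance License not required.
§14.2 offers live music; sells goods at retail; floor area 15,200 square feet > 12,400 square feet → Live Entertainment Certificate required.
§14.3 offers live music; floor area 15,200 square feet ≥ 1,500 square feet → Regulatory License required.
§14.4 offers live music; sells goods at retail → Live Entertainment Registration required.
§14.5 floor area 15,200 square feet ≤ 16,700 square feet; offers live music; sells goods at retail → Commercial Registration required.
§14.6 does not provide childcare services; offers live music → Childcare Registration not required.
§14.7 sells goods at retail; floor area 15,200 square feet < 15,600 square feet → Operating Authorization required.
§14.8 offers live music → exempt from Commercial Registration.
§14.9 floor area 15,200 square feet ≥ 7,800 square feet; does not provide childcare services → Commercial Authorization not required.

Live Entertainment Certificate, Live Entertainment Registration, Operating Authorization, Regulatory License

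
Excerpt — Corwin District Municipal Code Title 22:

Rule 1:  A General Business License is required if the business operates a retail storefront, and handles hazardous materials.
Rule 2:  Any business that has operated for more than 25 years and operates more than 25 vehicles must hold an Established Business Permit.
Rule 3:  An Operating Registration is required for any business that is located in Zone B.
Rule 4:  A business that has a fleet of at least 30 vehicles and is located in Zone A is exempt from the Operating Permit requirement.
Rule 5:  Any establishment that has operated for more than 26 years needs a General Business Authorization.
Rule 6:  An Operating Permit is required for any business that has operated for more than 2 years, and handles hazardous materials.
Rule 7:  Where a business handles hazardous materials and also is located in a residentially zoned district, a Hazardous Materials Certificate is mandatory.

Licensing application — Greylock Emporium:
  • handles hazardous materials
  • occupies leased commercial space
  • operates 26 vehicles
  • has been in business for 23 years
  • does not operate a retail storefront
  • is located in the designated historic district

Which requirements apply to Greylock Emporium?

Operating Permit

Rule 1: does not operate a retail storefront; handles hazardous materials → General Business License not required.
Rule 2: years in business 23 ≤ 25; vehicles 26 > 25 → Established Business Permit not required.
Rule 3: is located in the designated historic district (not: is located in Zone B) → Operating Registration not required.
Rule 4: vehicles 26 < 30; is located in the designated historic district (not: is located in Zone A) → Operating Permit exemption does not apply.
Rule 5: years in business 23 ≤ 26 → General Business Authorization not required.
Rule 6: years in business 23 > 2; handles hazardous materials → Operating Permit required.
Rule 7: handles hazardous materials; is located in the designated historic district (not: is located in a residentially zoned district) → Hazardous Materials Certificate not required.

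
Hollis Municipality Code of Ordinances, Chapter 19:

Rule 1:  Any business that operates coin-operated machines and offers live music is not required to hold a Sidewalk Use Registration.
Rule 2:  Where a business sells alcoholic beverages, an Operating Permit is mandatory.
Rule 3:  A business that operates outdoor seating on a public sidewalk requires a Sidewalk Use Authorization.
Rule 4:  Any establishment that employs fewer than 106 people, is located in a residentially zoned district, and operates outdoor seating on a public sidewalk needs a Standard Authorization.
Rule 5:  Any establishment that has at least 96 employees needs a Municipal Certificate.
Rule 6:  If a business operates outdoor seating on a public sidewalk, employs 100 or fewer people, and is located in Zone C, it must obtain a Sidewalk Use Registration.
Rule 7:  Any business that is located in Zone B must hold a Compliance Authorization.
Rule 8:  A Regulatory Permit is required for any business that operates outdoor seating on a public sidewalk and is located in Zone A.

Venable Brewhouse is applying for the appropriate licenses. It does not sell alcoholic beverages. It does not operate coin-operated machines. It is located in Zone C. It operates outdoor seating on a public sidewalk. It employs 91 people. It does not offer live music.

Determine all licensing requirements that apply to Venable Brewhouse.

Rule 1: does not operate coin-operated machines; does not offer live music → Sidewalk Use Registration exemption does not apply.
Rule 2: does not sell alcoholic beverages → Operating Permit not required.
Rule 3: operates outdoor seating on a public sidewalk → Sidewalk Use Authorization required.
Rule 4: employees 91 < 106; is located in Zone C (not: is located in a residentially zoned district); operates outdoor seating on a public sidewalk → Standard Authorization not required.
Rule 5: employees 91 < 96 → Municipal Certificate not required.
Rule 6: operates outdoor seating on a public sidewalk; employees 91 ≤ 100; is located in Zone C → Sidewalk Use Registration required.
Rule 7: is located in Zone C (not: is located in Zone B) → Compliance Authorization not required.
Rule 8: operates outdoor seating on a public sidewalk; is located in Zone C (not: is located in Zone A) → Regulatory Permit not required.

Sidewalk Use Authorization, Sidewalk Use Registration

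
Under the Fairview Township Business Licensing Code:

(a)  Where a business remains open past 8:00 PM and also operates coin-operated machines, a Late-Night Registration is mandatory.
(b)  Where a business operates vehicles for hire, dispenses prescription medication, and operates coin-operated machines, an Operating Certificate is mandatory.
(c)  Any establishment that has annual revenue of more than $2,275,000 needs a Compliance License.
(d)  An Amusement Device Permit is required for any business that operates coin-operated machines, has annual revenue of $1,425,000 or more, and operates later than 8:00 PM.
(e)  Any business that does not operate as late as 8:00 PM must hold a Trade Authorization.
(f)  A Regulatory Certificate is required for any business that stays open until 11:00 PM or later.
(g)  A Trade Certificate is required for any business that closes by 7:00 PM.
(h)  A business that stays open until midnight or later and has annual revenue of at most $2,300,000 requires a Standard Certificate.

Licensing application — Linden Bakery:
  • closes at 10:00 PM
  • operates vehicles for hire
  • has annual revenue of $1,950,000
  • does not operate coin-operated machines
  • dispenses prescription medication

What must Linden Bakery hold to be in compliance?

None

(a) closes 10:00 PM, after 8:00 PM; does not operate coin-operated machines → Late-Night Registration not required.
(b) operates vehicles for hire; dispenses prescription medication; does not operate coin-operated machines → Operating Certificate not required.
(c) revenue $1,950,000 ≤ $2,275,000 → Compliance License not required.
(d) does not operate coin-operated machines; revenue $1,950,000 ≥ $1,425,000; closes 10:00 PM, after 8:00 PM → Amusement Device Permit not required.
(e) closes 10:00 PM, after 8:00 PM → Trade Authorization not required.
(f) closes 10:00 PM, at/before 11:00 PM → Regulatory Certificate not required.
(g) closes 10:00 PM, after 7:00 PM → Trade Certificate not required.
(h) closes 10:00 PM, at/before midnight; revenue $1,950,000 ≤ $2,300,000 → Standard Certificate not required.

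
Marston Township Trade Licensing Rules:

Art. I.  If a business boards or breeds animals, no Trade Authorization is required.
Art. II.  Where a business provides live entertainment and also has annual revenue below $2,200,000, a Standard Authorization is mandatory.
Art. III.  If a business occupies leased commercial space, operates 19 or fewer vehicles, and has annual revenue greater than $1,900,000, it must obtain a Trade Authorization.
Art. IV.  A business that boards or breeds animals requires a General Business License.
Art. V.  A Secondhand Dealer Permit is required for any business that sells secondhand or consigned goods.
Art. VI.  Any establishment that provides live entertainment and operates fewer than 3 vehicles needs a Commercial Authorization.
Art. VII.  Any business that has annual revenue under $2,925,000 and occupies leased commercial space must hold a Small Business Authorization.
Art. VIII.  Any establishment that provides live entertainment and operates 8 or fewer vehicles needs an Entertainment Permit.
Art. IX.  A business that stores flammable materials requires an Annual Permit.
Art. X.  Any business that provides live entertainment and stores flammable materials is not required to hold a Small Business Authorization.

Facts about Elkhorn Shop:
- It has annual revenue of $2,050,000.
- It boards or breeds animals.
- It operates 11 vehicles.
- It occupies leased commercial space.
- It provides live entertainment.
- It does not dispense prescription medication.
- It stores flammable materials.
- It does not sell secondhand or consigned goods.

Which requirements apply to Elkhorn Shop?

Art. I. boards or breeds animals → exempt from Trade Authorization.
Art. II. provides live entertainment; revenue $2,050,000 < $2,200,000 → Standard Authorization required.
Art. III. occupies leased commercial space; vehicles 11 ≤ 19; revenue $2,050,000 > $1,900,000 → Trade Authorization required.
Art. IV. boards or breeds animals → General Business License required.
Art. V. does not sell secondhand or consigned goods → Secondhand Dealer Permit not required.
Art. VI. provides live entertainment; vehicles 11 ≥ 3 → Commercial Authorization not required.
Art. VII. revenue $2,050,000 < $2,925,000; occupies leased commercial space → Small Business Authorization required.
Art. VIII. provides live entertainment; vehicles 11 > 8 → Entertainment Permit not required.
Art. IX. stores flammable materials → Annual Permit required.
Art. X. provides live entertainment; stores flammable materials → exempt from Small Business Authorization.

Annual Permit, General Business License, Standard Authorization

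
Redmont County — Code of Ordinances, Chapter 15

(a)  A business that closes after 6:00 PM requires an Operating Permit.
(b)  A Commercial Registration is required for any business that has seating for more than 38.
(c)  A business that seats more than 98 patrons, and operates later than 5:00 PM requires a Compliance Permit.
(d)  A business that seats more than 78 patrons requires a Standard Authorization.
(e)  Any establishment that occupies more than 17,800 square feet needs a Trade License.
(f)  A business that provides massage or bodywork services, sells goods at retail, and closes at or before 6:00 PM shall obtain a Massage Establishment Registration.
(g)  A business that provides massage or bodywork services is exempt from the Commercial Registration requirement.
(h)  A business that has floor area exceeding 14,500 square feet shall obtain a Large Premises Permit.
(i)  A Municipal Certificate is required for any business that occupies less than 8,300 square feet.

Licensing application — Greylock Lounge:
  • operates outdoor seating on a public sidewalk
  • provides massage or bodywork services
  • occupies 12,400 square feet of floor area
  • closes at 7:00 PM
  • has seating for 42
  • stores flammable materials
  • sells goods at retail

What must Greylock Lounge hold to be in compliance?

(a) closes 7:00 PM, after 6:00 PM → Operating Permit required.
(b) seating 42 > 38 → Commercial Registration required.
(c) seating 42 ≤ 98; closes 7:00 PM, after 5:00 PM → Compliance Permit not required.
(d) seating 42 ≤ 78 → Standard Authorization not required.
(e) floor area 12,400 square feet ≤ 17,800 square feet → Trade License not required.
(f) provides massage or bodywork services; sells goods at retail; closes 7:00 PM, after 6:00 PM → Massage Establishment Registration not required.
(g) provides massage or bodywork services → exempt from Commercial Registration.
(h) floor area 12,400 square feet ≤ 14,500 square feet → Large Premises Permit not required.
(i) floor area 12,400 square feet ≥ 8,300 square feet → Municipal Certificate not required.

Operating Permit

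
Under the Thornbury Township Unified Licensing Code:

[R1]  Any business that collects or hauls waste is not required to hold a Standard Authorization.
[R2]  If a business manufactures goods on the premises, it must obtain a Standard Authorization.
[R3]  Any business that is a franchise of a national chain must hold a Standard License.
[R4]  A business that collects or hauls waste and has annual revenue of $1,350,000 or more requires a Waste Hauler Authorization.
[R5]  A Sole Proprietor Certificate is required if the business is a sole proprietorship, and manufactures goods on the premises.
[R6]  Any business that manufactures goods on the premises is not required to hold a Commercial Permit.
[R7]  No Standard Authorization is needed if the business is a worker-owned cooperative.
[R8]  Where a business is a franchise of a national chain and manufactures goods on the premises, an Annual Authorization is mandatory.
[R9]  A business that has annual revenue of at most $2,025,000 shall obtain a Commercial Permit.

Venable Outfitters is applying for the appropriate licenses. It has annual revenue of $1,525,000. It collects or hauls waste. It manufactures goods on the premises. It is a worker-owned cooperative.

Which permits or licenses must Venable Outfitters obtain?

Waste Hauler Authorization

[R1] collects or hauls waste → exempt from Standard Authorization.
[R2] manufactures goods on the premises → Standard Authorization required.
[R3] is a worker-owned cooperative (not: is a franchise of a national chain) → Standard License not required.
[R4] collects or hauls waste; revenue $1,525,000 ≥ $1,350,000 → Waste Hauler Authorization required.
[R5] is a worker-owned cooperative (not: is a sole proprietorship); manufactures goods on the premises → Sole Proprietor Certificate not required.
[R6] manufactures goods on the premises → exempt from Commercial Permit.
[R7] is a worker-owned cooperative → exempt from Standard Authorization.
[R8] is a worker-owned cooperative (not: is a franchise of a national chain); manufactures goods on the premises → Annual Authorization not required.
[R9] revenue $1,525,000 ≤ $2,025,000 → Commercial Permit required.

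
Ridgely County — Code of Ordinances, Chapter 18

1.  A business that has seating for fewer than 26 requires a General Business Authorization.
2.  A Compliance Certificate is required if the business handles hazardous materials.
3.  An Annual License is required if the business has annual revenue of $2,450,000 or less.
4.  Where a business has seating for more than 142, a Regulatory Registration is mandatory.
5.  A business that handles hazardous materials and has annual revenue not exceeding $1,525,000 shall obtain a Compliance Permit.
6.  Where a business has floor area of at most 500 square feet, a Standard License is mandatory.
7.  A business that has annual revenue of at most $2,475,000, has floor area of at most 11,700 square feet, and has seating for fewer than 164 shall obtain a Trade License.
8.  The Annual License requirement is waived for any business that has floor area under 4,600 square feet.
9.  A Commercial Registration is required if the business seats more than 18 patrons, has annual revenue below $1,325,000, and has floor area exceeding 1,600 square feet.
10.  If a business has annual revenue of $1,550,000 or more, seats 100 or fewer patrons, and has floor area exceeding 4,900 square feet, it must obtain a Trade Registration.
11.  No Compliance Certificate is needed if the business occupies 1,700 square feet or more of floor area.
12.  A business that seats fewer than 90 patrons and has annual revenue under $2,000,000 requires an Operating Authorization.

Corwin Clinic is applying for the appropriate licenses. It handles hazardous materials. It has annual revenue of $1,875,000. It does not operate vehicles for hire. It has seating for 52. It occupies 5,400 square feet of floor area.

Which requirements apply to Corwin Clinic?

Annual License, Operating Authorization, Trade License, Trade Registration

1. seating 52 ≥ 26 → General Business Authorization not required.
2. handles hazardous materials → Compliance Certificate required.
3. revenue $1,875,000 ≤ $2,450,000 → Annual License required.
4. seating 52 ≤ 142 → Regulatory Registration not required.
5. handles hazardous materials; revenue $1,875,000 > $1,525,000 → Compliance Permit not required.
6. floor area 5,400 square feet > 500 square feet → Standard License not required.
7. revenue $1,875,000 ≤ $2,475,000; floor area 5,400 square feet ≤ 11,700 square feet; seating 52 < 164 → Trade License required.
8. floor area 5,400 square feet ≥ 4,600 square feet → Annual License exemption does not apply.
9. seating 52 > 18; revenue $1,875,000 ≥ $1,325,000; floor area 5,400 square feet > 1,600 square feet → Commercial Registration not required.
10. revenue $1,875,000 ≥ $1,550,000; seating 52 ≤ 100; floor area 5,400 square feet > 4,900 square feet → Trade Registration required.
11. floor area 5,400 square feet ≥ 1,700 square feet → exempt from Compliance Certificate.
12. seating 52 < 90; revenue $1,875,000 < $2,000,000 → Operating Authorization required.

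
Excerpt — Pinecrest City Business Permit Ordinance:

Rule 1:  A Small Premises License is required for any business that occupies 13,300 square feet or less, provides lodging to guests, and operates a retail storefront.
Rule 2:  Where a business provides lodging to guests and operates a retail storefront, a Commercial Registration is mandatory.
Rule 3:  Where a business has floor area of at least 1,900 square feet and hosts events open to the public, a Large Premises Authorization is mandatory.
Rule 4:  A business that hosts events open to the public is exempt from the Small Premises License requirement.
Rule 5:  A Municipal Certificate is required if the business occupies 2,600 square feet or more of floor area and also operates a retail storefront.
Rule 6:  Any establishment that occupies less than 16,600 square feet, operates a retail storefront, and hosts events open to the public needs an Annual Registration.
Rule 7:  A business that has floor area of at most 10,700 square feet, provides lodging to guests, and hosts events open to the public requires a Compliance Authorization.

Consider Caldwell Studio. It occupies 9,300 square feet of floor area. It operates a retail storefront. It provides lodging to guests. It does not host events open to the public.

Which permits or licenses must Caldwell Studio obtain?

Commercial Registration, Municipal Certificate, Small Premises License

Rule 1: floor area 9,300 square feet ≤ 13,300 square feet; provides lodging to guests; operates a retail storefront → Small Premises License required.
Rule 2: provides lodging to guests; operates a retail storefront → Commercial Registration required.
Rule 3: floor area 9,300 square feet ≥ 1,900 square feet; does not host events open to the public → Large Premises Authorization not required.
Rule 4: does not host events open to the public → Small Premises License exemption does not apply.
Rule 5: floor area 9,300 square feet ≥ 2,600 square feet; operates a retail storefront → Municipal Certificate required.
Rule 6: floor area 9,300 square feet < 16,600 square feet; operates a retail storefront; does not host events open to the public → Annual Registration not required.
Rule 7: floor area 9,300 square feet ≤ 10,700 square feet; provides lodging to guests; does not host events open to the public → Compliance Authorization not required.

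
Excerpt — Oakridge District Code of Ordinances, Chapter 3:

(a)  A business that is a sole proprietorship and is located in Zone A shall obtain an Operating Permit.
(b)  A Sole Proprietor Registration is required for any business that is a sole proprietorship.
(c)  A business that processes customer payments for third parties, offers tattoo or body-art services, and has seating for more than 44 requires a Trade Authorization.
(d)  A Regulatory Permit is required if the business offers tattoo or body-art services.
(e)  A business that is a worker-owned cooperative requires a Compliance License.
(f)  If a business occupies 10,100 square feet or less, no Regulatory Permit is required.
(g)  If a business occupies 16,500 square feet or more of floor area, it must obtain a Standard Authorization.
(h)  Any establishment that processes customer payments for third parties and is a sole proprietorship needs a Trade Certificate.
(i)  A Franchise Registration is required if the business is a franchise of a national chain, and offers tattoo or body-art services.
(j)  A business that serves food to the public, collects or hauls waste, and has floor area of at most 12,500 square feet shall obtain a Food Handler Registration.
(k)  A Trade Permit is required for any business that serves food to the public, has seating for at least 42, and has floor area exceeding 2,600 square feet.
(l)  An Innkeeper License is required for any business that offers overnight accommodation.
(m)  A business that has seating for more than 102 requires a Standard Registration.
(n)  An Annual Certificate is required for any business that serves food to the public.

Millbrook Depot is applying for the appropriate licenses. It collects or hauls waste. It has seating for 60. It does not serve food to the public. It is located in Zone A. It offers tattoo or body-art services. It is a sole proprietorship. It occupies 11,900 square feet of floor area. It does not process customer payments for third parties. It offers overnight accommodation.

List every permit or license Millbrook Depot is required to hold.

(a) is a sole proprietorship; is located in Zone A → Operating Permit required.
(b) is a sole proprietorship → Sole Proprietor Registration required.
(c) does not process customer payments for third parties; offers tattoo or body-art services; seating 60 > 44 → Trade Authorization not required.
(d) offers tattoo or body-art services → Regulatory Permit required.
(e) is a sole proprietorship (not: is a worker-owned cooperative) → Compliance License not required.
(f) floor area 11,900 square feet > 10,100 square feet → Regulatory Permit exemption does not apply.
(g) floor area 11,900 square feet < 16,500 square feet → Standard Authorization not required.
(h) does not process customer payments for third parties; is a sole proprietorship → Trade Certificate not required.
(i) is a sole proprietorship (not: is a franchise of a national chain); offers tattoo or body-art services → Franchise Registration not required.
(j) does not serve food to the public; collects or hauls waste; floor area 11,900 square feet ≤ 12,500 square feet → Food Handler Registration not required.
(k) does not serve food to the public; seating 60 ≥ 42; floor area 11,900 square feet > 2,600 square feet → Trade Permit not required.
(l) offers overnight accommodation → Innkeeper License required.
(m) seating 60 ≤ 102 → Standard Registration not required.
(n) does not serve food to the public → Annual Certificate not required.

Innkeeper License, Operating Permit, Regulatory Permit, Sole Proprietor Registration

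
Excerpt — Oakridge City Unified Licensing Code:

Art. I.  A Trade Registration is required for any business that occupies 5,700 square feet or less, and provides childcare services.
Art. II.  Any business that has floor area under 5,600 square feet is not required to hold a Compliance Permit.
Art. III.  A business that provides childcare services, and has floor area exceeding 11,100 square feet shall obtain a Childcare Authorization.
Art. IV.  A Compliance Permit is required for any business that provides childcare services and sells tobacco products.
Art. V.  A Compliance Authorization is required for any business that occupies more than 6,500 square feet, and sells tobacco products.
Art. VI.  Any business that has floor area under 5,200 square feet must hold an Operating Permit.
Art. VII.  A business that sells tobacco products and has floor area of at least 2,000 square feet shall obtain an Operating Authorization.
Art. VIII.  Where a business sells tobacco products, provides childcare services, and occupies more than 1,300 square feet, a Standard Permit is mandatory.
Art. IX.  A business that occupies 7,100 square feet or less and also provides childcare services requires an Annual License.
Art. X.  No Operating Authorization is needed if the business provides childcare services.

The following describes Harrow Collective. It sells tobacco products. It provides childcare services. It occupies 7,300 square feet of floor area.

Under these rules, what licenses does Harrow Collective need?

Art. I. floor area 7,300 square feet > 5,700 square feet; provides childcare services → Trade Registration not required.
Art. II. floor area 7,300 square feet ≥ 5,600 square feet → Compliance Permit exemption does not apply.
Art. III. provides childcare services; floor area 7,300 square feet ≤ 11,100 square feet → Childcare Authorization not required.
Art. IV. provides childcare services; sells tobacco products → Compliance Permit required.
Art. V. floor area 7,300 square feet > 6,500 square feet; sells tobacco products → Compliance Authorization required.
Art. VI. floor area 7,300 square feet ≥ 5,200 square feet → Operating Permit not required.
Art. VII. sells tobacco products; floor area 7,300 square feet ≥ 2,000 square feet → Operating Authorization required.
Art. VIII. sells tobacco products; provides childcare services; floor area 7,300 square feet > 1,300 square feet → Standard Permit required.
Art. IX. floor area 7,300 square feet > 7,100 square feet; provides childcare services → Annual License not required.
Art. X. provides childcare services → exempt from Operating Authorization.

Compliance Authorization, Compliance Permit, Standard Permit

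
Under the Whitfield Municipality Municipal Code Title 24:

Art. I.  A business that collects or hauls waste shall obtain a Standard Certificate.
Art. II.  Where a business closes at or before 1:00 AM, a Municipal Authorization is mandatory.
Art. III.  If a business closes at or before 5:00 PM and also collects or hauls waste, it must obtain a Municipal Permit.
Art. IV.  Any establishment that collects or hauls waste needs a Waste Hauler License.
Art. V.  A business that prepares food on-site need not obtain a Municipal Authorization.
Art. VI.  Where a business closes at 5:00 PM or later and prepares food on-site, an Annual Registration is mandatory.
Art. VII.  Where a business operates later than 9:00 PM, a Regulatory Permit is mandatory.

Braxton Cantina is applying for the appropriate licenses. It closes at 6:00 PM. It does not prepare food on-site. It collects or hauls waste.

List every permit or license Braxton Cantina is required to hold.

Art. I. collects or hauls waste → Standard Certificate required.
Art. II. closes 6:00 PM, at/before 1:00 AM → Municipal Authorization required.
Art. III. closes 6:00 PM, after 5:00 PM; collects or hauls waste → Municipal Permit not required.
Art. IV. collects or hauls waste → Waste Hauler License required.
Art. V. does not prepare food on-site → Municipal Authorization exemption does not apply.
Art. VI. closes 6:00 PM, after 5:00 PM; does not prepare food on-site → Annual Registration not required.
Art. VII. closes 6:00 PM, at/before 9:00 PM → Regulatory Permit not required.

Municipal Authorization, Standard Certificate, Waste Hauler License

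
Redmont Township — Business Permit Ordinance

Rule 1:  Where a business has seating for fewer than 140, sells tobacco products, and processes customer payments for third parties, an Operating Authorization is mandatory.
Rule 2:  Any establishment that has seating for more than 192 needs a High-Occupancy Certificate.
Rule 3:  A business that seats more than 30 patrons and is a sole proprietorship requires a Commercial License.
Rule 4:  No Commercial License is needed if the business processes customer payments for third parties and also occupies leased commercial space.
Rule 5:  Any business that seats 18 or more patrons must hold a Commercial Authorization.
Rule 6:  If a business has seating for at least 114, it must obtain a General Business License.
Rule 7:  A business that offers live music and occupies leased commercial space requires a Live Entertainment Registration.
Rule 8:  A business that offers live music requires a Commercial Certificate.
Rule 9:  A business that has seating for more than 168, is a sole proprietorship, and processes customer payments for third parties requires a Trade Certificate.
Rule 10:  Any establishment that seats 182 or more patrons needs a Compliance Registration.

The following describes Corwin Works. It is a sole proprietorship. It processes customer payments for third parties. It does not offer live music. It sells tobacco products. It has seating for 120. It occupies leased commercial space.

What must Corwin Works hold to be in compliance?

Rule 1: seating 120 < 140; sells tobacco products; processes customer payments for third parties → Operating Authorization required.
Rule 2: seating 120 ≤ 192 → High-Occupancy Certificate not required.
Rule 3: seating 120 > 30; is a sole proprietorship → Commercial License required.
Rule 4: processes customer payments for third parties; occupies leased commercial space → exempt from Commercial License.
Rule 5: seating 120 ≥ 18 → Commercial Authorization required.
Rule 6: seating 120 ≥ 114 → General Business License required.
Rule 7: does not offer live music; occupies leased commercial space → Live Entertainment Registration not required.
Rule 8: does not offer live music → Commercial Certificate not required.
Rule 9: seating 120 ≤ 168; is a sole proprietorship; processes customer payments for third parties → Trade Certificate not required.
Rule 10: seating 120 < 182 → Compliance Registration not required.

Commercial Authorization, General Business License, Operating Authorization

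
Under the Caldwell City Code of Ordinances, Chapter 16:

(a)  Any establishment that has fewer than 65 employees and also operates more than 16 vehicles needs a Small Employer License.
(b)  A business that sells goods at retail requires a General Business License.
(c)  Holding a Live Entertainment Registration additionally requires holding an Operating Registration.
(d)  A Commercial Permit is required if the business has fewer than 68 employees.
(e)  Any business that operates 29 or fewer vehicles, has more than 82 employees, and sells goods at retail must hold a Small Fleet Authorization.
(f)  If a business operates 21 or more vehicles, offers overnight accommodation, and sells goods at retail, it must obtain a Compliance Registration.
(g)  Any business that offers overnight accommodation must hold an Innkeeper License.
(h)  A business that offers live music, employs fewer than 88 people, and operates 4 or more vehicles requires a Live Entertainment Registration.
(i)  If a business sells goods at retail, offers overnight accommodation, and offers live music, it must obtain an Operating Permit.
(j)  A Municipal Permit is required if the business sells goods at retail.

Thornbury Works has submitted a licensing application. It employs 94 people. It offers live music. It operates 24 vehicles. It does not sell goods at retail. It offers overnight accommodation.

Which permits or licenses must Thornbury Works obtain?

(a) employees 94 ≥ 65; vehicles 24 > 16 → Small Employer License not required.
(b) does not sell goods at retail → General Business License not required.
(c) Live Entertainment Registration is not required → no effect.
(d) employees 94 ≥ 68 → Commercial Permit not required.
(e) vehicles 24 ≤ 29; employees 94 > 82; does not sell goods at retail → Small Fleet Authorization not required.
(f) vehicles 24 ≥ 21; offers overnight accommodation; does not sell goods at retail → Compliance Registration not required.
(g) offers overnight accommodation → Innkeeper License required.
(h) offers live music; employees 94 ≥ 88; vehicles 24 ≥ 4 → Live Entertainment Registration not required.
(i) does not sell goods at retail; offers overnight accommodation; offers live music → Operating Permit not required.
(j) does not sell goods at retail → Municipal Permit not required.

Innkeeper License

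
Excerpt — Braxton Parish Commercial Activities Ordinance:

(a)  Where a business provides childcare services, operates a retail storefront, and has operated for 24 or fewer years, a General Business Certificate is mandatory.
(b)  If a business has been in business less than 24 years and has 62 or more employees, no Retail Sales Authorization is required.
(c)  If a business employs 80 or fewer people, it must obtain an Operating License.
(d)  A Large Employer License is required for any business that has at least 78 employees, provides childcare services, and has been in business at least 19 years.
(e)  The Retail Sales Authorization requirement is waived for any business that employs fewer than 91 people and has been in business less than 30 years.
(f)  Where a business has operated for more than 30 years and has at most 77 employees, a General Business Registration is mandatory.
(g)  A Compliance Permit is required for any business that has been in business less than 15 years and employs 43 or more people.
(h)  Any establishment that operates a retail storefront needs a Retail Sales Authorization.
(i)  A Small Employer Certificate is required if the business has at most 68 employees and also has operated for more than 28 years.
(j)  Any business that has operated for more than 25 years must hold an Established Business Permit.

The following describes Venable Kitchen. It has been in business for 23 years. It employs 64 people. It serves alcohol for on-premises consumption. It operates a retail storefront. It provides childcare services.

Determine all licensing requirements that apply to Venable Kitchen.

(a) provides childcare services; operates a retail storefront; years in business 23 ≤ 24 → General Business Certificate required.
(b) years in business 23 < 24; employees 64 ≥ 62 → exempt from Retail Sales Authorization.
(c) employees 64 ≤ 80 → Operating License required.
(d) employees 64 < 78; provides childcare services; years in business 23 ≥ 19 → Large Employer License not required.
(e) employees 64 < 91; years in business 23 < 30 → exempt from Retail Sales Authorization.
(f) years in business 23 ≤ 30; employees 64 ≤ 77 → General Business Registration not required.
(g) years in business 23 ≥ 15; employees 64 ≥ 43 → Compliance Permit not required.
(h) operates a retail storefront → Retail Sales Authorization required.
(i) employees 64 ≤ 68; years in business 23 ≤ 28 → Small Employer Certificate not required.
(j) years in business 23 ≤ 25 → Established Business Permit not required.

General Business Certificate, Operating License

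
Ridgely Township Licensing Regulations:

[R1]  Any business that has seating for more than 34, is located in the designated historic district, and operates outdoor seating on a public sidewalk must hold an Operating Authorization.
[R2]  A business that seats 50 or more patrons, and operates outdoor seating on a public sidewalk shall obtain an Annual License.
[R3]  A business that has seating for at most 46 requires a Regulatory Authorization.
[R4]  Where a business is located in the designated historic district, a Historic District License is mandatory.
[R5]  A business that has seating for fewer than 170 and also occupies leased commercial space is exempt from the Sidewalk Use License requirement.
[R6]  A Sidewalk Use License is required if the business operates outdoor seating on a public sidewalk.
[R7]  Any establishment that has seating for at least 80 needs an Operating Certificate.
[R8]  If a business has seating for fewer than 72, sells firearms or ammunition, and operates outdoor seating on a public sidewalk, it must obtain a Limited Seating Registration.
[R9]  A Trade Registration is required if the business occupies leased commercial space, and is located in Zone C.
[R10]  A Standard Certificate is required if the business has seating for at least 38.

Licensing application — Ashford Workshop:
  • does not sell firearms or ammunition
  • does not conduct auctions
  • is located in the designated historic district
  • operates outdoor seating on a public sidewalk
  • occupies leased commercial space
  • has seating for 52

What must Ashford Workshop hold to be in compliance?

Annual License, Historic District License, Operating Authorization, Standard Certificate

[R1] seating 52 > 34; is located in the designated historic district; operates outdoor seating on a public sidewalk → Operating Authorization required.
[R2] seating 52 ≥ 50; operates outdoor seating on a public sidewalk → Annual License required.
[R3] seating 52 > 46 → Regulatory Authorization not required.
[R4] is located in the designated historic district → Historic District License required.
[R5] seating 52 < 170; occupies leased commercial space → exempt from Sidewalk Use License.
[R6] operates outdoor seating on a public sidewalk → Sidewalk Use License required.
[R7] seating 52 < 80 → Operating Certificate not required.
[R8] seating 52 < 72; does not sell firearms or ammunition; operates outdoor seating on a public sidewalk → Limited Seating Registration not required.
[R9] occupies leased commercial space; is located in the designated historic district (not: is located in Zone C) → Trade Registration not required.
[R10] seating 52 ≥ 38 → Standard Certificate required.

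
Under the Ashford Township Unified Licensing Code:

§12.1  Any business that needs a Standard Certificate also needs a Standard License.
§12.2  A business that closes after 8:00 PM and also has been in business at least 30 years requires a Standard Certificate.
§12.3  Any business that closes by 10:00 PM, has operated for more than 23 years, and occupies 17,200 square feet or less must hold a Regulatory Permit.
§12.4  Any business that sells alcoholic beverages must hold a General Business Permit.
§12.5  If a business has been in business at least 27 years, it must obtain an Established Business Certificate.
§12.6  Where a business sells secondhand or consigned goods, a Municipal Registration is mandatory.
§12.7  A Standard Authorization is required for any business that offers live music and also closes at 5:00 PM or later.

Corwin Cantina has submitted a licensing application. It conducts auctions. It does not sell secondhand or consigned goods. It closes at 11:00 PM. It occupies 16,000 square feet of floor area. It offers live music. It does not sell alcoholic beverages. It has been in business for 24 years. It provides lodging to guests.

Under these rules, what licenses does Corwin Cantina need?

Standard Authorization

§12.1 Standard Certificate is not required → no effect.
§12.2 closes 11:00 PM, after 8:00 PM; years in business 24 < 30 → Standard Certificate not required.
§12.3 closes 11:00 PM, after 10:00 PM; years in business 24 > 23; floor area 16,000 square feet ≤ 17,200 square feet → Regulatory Permit not required.
§12.4 does not sell alcoholic beverages → General Business Permit not required.
§12.5 years in business 24 < 27 → Established Business Certificate not required.
§12.6 does not sell secondhand or consigned goods → Municipal Registration not required.
§12.7 offers live music; closes 11:00 PM, after 5:00 PM → Standard Authorization required.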